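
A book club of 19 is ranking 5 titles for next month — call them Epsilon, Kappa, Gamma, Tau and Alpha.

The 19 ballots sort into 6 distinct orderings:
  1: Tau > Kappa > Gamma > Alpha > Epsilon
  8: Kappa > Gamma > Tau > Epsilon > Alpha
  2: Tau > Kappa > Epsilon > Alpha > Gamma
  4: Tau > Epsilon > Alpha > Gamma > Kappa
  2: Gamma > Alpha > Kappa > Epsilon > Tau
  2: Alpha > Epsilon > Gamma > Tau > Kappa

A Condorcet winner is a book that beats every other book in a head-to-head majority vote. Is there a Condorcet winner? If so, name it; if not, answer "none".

Kappa

Head-to-head results (19 members):
Epsilon vs Kappa: Kappa wins 13–6.
Epsilon vs Gamma: Gamma wins 11–8.
Epsilon vs Tau: Tau wins 15–4.
Epsilon vs Alpha: Epsilon, 14–5.
Kappa–Gamma: Kappa 11–8.
Kappa vs Tau: Kappa wins 10–9.
Kappa vs Alpha: Kappa wins 11–8.
Gamma vs Tau: Gamma wins 12–7.
Gamma–Alpha: Gamma 11–8.
Tau–Alpha: Tau 15–4.
Only Kappa has no losses; Kappa is the Condorcet winner.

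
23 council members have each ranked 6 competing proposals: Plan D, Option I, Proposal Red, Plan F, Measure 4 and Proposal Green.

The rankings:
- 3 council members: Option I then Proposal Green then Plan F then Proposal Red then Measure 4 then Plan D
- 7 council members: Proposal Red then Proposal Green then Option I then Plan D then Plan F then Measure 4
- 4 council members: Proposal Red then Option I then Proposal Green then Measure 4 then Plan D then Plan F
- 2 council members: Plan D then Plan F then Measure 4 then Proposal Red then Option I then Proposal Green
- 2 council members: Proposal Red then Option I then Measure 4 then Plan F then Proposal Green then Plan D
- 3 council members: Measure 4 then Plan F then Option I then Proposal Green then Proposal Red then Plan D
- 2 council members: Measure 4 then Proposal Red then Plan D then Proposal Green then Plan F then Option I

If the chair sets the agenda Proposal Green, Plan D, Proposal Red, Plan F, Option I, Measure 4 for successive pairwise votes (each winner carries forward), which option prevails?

Proposal Red

Round 1: Proposal Green vs Plan D — 19–4, Proposal Green advances.
Round 2: Proposal Green vs Proposal Red — 6–17, Proposal Red advances.
Round 3: Proposal Red vs Plan F — 15–8, Proposal Red advances.
Round 4: Proposal Red vs Option I — 17–6, Proposal Red advances.
Round 5: Proposal Red vs Measure 4 — 16–7, Proposal Red advances.
The agenda winner is Proposal Red.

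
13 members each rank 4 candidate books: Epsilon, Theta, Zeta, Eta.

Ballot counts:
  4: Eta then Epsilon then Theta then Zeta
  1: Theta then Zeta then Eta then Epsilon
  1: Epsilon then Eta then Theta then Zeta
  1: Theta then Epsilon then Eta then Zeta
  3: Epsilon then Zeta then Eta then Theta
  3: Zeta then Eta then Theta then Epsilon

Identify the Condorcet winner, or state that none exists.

Pairwise majorities:
Epsilon vs Theta: Epsilon preferred on 4+1+3 = 8 ballots; Epsilon wins 8–5.
Epsilon vs Zeta: 4+1+1+3 = 9 for Epsilon, 4 for Zeta — Epsilon by 9–4.
Epsilon vs Eta: Epsilon is ranked higher on 1+1+3 = 5 ballots, Eta on 8. Eta wins 8–5.
Theta vs Zeta: 4+1+1+1 = 7 for Theta, 6 for Zeta — Theta by 7–6.
Theta vs Eta: 2 to 11, Eta.
Zeta vs Eta: 1+3+3 = 7 for Zeta, 6 for Eta — Zeta by 7–6.
Each book drops at least one matchup (Epsilon loses to Eta; Theta loses to Epsilon; Zeta loses to Epsilon; Eta loses to Zeta); the cycle Epsilon beats Zeta beats Eta beats Epsilon rules out a Condorcet winner.

none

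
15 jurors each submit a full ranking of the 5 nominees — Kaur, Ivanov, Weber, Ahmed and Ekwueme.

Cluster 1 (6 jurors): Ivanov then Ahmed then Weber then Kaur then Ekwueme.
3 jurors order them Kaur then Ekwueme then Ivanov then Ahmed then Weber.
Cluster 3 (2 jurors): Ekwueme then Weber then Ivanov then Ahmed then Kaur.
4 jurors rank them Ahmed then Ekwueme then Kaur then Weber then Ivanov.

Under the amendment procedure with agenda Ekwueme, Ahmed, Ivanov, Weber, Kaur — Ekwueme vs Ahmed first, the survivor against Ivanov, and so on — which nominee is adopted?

Round 1: Ekwueme vs Ahmed — 5–10, Ahmed advances.
Round 2: Ahmed vs Ivanov — 4–11, Ivanov advances.
Round 3: Ivanov vs Weber — 9–6, Ivanov advances.
Round 4: Ivanov vs Kaur — 8–7, Ivanov advances.
Ivanov survives the agenda.

Ivanov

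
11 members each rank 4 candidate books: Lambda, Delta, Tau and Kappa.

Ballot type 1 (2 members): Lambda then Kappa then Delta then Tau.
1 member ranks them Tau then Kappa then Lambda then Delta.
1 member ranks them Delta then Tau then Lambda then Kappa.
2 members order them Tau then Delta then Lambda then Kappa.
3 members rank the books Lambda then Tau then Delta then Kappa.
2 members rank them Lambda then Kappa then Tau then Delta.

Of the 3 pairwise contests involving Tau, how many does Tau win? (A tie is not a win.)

2

Tau against each rival (11 members):
Tau vs Lambda: 1+1+2 = 4 for Tau, 7 for Lambda — Lambda by 7–4.
Tau–Delta: Tau 8–3.
Tau vs Kappa: 7 to 4, Tau.
Tau beats Delta, Kappa; loses to Lambda — 2 pairwise wins.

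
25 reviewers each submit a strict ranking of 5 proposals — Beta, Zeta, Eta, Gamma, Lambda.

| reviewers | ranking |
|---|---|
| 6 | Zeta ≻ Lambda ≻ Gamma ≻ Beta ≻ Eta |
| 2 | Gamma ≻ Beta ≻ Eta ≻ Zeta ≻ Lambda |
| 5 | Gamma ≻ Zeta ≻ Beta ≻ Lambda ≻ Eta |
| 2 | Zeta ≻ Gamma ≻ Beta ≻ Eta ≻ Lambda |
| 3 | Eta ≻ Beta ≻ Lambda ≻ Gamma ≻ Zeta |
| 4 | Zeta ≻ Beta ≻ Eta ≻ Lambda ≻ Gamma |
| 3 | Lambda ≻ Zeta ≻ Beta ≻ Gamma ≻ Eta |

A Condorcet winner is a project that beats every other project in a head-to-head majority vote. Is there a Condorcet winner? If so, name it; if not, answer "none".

Zeta

Pairwise majorities:
Beta vs Zeta: Beta is ranked higher on 2+3 = 5 ballots, Zeta on 20. Zeta wins 20–5.
Beta vs Eta: Beta preferred on 6+2+5+2+4+3 = 22 ballots; Beta wins 22–3.
Beta vs Gamma: 10 to 15, Gamma.
Beta vs Lambda: Beta preferred on 2+5+2+3+4 = 16 ballots; Beta wins 16–9.
Zeta vs Eta: Zeta preferred on 6+5+2+4+3 = 20 ballots; Zeta wins 20–5.
Zeta vs Gamma: 15 to 10, Zeta.
Zeta vs Lambda: 19 to 6, Zeta.
Eta vs Gamma: Eta is ranked higher on 3+4 = 7 ballots, Gamma on 18. Gamma wins 18–7.
Eta vs Lambda: 2+2+3+4 = 11 for Eta, 14 for Lambda — Lambda by 14–11.
Gamma vs Lambda: 9 to 16, Lambda.
Zeta wins every pairwise contest, so Zeta is the Condorcet winner.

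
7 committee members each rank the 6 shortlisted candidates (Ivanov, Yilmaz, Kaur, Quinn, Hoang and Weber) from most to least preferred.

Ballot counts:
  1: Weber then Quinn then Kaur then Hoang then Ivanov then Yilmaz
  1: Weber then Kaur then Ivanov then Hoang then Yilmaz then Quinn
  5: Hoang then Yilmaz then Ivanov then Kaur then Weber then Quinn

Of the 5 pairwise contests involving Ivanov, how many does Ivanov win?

Ivanov against each rival (7 committee members):
Ivanov vs Yilmaz: 1+1 = 2 for Ivanov, 5 for Yilmaz — Yilmaz by 5–2.
Ivanov vs Kaur: Ivanov preferred on 5 ballots; Ivanov wins 5–2.
Ivanov vs Quinn: Ivanov, 6–1.
Ivanov vs Hoang: 1 to 6, Hoang.
Ivanov vs Weber: 5 to 2, Ivanov.
Ivanov beats Kaur, Quinn, Weber; loses to Yilmaz, Hoang — 3 pairwise wins.

3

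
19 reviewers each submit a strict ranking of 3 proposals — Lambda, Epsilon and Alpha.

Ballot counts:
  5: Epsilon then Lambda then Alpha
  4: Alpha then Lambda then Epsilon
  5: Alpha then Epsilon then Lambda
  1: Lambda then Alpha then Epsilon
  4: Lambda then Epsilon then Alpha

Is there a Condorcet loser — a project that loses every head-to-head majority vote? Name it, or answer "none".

none

Head-to-head results (19 reviewers):
Lambda vs Epsilon: 9 to 10, Epsilon.
Lambda vs Alpha: Lambda wins 10–9.
Epsilon–Alpha: Alpha 10–9.
No project is winless: Lambda beats Alpha; Epsilon beats Lambda; Alpha beats Epsilon. There is no Condorcet loser.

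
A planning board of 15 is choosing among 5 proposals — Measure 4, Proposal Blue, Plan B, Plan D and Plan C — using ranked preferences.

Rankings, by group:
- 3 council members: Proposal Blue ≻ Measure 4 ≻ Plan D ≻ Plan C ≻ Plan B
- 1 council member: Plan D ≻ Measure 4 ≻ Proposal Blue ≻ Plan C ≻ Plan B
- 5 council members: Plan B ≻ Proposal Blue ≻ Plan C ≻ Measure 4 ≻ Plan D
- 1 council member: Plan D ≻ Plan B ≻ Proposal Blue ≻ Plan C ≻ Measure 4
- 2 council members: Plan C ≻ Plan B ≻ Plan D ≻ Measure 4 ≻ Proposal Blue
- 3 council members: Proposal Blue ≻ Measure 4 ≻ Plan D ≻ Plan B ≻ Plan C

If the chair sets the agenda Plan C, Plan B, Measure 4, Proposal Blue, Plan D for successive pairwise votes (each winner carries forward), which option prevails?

Round 1: Plan C vs Plan B — 6–9, Plan B advances.
Round 2: Plan B vs Measure 4 — 8–7, Plan B advances.
Round 3: Plan B vs Proposal Blue — 8–7, Plan B advances.
Round 4: Plan B vs Plan D — 7–8, Plan D advances.
The agenda winner is Plan D.

Plan D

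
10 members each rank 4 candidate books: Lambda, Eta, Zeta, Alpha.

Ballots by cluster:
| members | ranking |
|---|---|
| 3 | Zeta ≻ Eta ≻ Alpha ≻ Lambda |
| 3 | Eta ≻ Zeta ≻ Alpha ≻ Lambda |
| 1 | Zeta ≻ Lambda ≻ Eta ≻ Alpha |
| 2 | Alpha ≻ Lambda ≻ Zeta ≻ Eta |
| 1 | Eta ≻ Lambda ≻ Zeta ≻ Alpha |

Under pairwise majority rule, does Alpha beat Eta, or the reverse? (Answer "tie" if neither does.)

Eta

Ballots ranking Alpha above Eta: 2.
Ballots ranking Eta above Alpha: 10 − 2 = 8.
Eta wins the head-to-head 8–2.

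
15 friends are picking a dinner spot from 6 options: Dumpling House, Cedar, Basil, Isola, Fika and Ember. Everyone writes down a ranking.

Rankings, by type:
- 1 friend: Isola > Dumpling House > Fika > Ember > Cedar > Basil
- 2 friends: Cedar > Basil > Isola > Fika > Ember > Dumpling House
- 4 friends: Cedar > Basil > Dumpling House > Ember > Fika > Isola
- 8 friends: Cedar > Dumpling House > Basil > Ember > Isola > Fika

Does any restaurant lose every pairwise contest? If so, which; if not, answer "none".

Fika

Head-to-head results (15 friends):
Dumpling House vs Cedar: Cedar wins 14–1.
Dumpling House vs Basil: Dumpling House preferred on 1+8 = 9 ballots; Dumpling House wins 9–6.
Dumpling House vs Isola: Dumpling House, 12–3.
Dumpling House vs Fika: 13 to 2, Dumpling House.
Dumpling House vs Ember: Dumpling House is ranked higher on 1+4+8 = 13 ballots, Ember on 2. Dumpling House wins 13–2.
Cedar vs Basil: Cedar preferred on 1+2+4+8 = 15 ballots; Cedar wins 15–0.
Cedar–Isola: Cedar 14–1.
Cedar vs Fika: Cedar, 14–1.
Cedar vs Ember: Cedar is ranked higher on 2+4+8 = 14 ballots, Ember on 1. Cedar wins 14–1.
Basil vs Isola: Basil, 14–1.
Basil vs Fika: 14 to 1, Basil.
Basil vs Ember: 2+4+8 = 14 for Basil, 1 for Ember — Basil by 14–1.
Isola vs Fika: Isola is ranked higher on 1+2+8 = 11 ballots, Fika on 4. Isola wins 11–4.
Isola–Ember: Ember 12–3.
Fika–Ember: Ember 12–3.
Fika is beaten in every head-to-head and is the Condorcet loser.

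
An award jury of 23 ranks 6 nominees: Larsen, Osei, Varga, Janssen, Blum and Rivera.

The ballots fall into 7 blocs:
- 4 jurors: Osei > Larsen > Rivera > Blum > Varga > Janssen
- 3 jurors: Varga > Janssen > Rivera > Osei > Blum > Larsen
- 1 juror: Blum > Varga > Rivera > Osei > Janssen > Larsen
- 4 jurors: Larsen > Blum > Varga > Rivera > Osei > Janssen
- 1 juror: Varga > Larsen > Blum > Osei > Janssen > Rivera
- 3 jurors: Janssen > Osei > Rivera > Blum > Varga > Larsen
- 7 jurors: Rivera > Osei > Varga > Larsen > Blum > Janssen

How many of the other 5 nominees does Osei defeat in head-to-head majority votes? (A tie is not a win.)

Osei against each rival (23 jurors):
Osei vs Larsen: Osei preferred on 4+3+1+3+7 = 18 ballots; Osei wins 18–5.
Osei vs Varga: 4+3+7 = 14 for Osei, 9 for Varga — Osei by 14–9.
Osei vs Janssen: 17 to 6, Osei.
Osei vs Blum: 4+3+3+7 = 17 for Osei, 6 for Blum — Osei by 17–6.
Osei vs Rivera: Osei preferred on 4+1+3 = 8 ballots; Rivera wins 15–8.
Osei beats Larsen, Varga, Janssen, Blum; loses to Rivera — 4 pairwise wins.

4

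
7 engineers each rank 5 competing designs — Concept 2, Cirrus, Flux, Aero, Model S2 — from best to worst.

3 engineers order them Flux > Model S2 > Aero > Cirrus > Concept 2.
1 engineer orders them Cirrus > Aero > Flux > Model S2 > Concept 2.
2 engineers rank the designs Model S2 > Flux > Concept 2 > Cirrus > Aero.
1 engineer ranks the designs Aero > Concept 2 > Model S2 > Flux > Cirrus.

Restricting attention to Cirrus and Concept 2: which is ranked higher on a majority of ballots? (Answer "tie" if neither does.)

Cirrus

Ballots ranking Cirrus above Concept 2: 3 + 1 = 4.
Ballots ranking Concept 2 above Cirrus: 7 − 4 = 3.
Cirrus wins the head-to-head 4–3.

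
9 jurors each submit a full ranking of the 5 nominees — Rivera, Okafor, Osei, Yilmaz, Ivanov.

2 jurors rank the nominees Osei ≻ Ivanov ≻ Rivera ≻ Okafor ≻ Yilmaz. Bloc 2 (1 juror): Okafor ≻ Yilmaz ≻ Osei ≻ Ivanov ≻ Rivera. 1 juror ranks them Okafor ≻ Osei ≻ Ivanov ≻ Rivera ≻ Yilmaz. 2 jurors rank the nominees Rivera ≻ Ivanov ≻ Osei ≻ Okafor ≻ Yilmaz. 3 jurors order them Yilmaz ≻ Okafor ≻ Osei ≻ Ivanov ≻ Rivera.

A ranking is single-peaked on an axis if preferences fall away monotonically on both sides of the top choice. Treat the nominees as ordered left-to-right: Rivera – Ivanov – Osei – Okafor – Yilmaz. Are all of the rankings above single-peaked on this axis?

yes

Axis positions: Rivera=1, Ivanov=2, Osei=3, Okafor=4, Yilmaz=5.
Bloc 1 (peak Osei at position 3): ranking walks positions 3-2-1-4-5, expanding outward from the peak — single-peaked.
Bloc 2 (peak Okafor at position 4): ranking walks positions 4-5-3-2-1, expanding outward from the peak — single-peaked.
Bloc 3 (peak Okafor at position 4): ranking walks positions 4-3-2-1-5, expanding outward from the peak — single-peaked.
Bloc 4 (peak Rivera at position 1): ranking walks positions 1-2-3-4-5, expanding outward from the peak — single-peaked.
Bloc 5 (peak Yilmaz at position 5): ranking walks positions 5-4-3-2-1, expanding outward from the peak — single-peaked.
Every ranking is single-peaked on this axis.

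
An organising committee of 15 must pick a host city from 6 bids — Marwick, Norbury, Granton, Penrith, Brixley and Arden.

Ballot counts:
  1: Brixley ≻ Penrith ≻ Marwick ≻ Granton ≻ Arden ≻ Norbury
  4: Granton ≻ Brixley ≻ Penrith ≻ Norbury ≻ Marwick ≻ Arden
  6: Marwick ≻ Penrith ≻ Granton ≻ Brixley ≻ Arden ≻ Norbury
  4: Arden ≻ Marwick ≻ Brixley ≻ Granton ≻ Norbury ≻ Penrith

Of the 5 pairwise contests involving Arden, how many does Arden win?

1

Arden against each rival (15 organisers):
Arden vs Marwick: Arden preferred on 4 ballots; Marwick wins 11–4.
Arden vs Norbury: Arden, 11–4.
Arden vs Granton: Granton wins 11–4.
Arden vs Penrith: Arden is ranked higher on 4 ballots, Penrith on 11. Penrith wins 11–4.
Arden vs Brixley: Arden is ranked higher on 4 ballots, Brixley on 11. Brixley wins 11–4.
Arden beats Norbury; loses to Marwick, Granton, Penrith, Brixley — 1 pairwise win.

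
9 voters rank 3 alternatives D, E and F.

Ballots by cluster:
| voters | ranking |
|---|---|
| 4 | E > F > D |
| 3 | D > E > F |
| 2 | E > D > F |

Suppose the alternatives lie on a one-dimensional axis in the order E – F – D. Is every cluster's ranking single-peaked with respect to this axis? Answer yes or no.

no

Axis positions: E=1, F=2, D=3.
Cluster 1 (peak E at position 1): ranking walks positions 1-2-3, expanding outward from the peak — single-peaked.
Cluster 2: ranking walks positions 3-1-2; E is ranked above F even though F lies between E and the peak D on the axis — preferences dip and rise again. Not single-peaked.
Cluster 3: ranking walks positions 1-3-2; D is ranked above F even though F lies between D and the peak E on the axis — preferences dip and rise again. Not single-peaked.
Cluster 2 violates single-peakedness, so the profile is not single-peaked on this axis.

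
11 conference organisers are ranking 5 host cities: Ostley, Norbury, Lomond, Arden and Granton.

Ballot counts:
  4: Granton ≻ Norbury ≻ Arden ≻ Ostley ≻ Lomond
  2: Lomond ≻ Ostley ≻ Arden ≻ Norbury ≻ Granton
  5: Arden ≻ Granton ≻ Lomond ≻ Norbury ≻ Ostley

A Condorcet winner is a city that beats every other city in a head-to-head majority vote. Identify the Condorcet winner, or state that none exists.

Pairwise majorities:
Ostley vs Norbury: Norbury wins 9–2.
Ostley vs Lomond: Lomond wins 7–4.
Ostley–Arden: Arden 9–2.
Ostley vs Granton: Ostley preferred on 2 ballots; Granton wins 9–2.
Norbury–Lomond: Lomond 7–4.
Norbury vs Arden: Norbury preferred on 4 ballots; Arden wins 7–4.
Norbury vs Granton: 2 for Norbury, 9 for Granton — Granton by 9–2.
Lomond vs Arden: Arden, 9–2.
Lomond vs Granton: 2 for Lomond, 9 for Granton — Granton by 9–2.
Arden–Granton: Arden 7–4.
Arden wins every pairwise contest, so Arden is the Condorcet winner.

Arden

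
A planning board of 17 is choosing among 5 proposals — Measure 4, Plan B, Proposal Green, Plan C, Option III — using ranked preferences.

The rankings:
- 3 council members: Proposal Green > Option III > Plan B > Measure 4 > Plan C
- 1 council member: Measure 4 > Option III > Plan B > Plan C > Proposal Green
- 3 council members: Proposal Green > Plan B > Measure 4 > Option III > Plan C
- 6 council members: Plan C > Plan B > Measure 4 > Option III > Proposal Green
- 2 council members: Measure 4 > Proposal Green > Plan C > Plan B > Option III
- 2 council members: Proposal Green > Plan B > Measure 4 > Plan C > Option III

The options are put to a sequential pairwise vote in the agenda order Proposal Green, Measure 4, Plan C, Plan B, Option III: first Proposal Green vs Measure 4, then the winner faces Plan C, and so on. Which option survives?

Plan B

Round 1: Proposal Green vs Measure 4 — 8–9, Measure 4 advances.
Round 2: Measure 4 vs Plan C — 11–6, Measure 4 advances.
Round 3: Measure 4 vs Plan B — 3–14, Plan B advances.
Round 4: Plan B vs Option III — 13–4, Plan B advances.
The agenda winner is Plan B.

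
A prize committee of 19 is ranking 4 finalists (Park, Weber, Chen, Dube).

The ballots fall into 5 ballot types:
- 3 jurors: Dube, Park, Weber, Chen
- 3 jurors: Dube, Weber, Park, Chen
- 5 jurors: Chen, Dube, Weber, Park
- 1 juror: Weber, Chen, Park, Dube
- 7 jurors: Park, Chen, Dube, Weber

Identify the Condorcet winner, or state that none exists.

none

Head-to-head results (19 jurors):
Park vs Weber: Park is ranked higher on 3+7 = 10 ballots, Weber on 9. Park wins 10–9.
Park vs Chen: Park is ranked higher on 3+3+7 = 13 ballots, Chen on 6. Park wins 13–6.
Park vs Dube: Park is ranked higher on 1+7 = 8 ballots, Dube on 11. Dube wins 11–8.
Weber vs Chen: 7 to 12, Chen.
Weber vs Dube: 1 to 18, Dube.
Chen vs Dube: 5+1+7 = 13 for Chen, 6 for Dube — Chen by 13–6.
No nominee is unbeaten: Park loses to Dube; Weber loses to Park; Chen loses to Park; Dube loses to Chen. In particular Park beats Chen beats Dube beats Park is a majority cycle — no Condorcet winner exists.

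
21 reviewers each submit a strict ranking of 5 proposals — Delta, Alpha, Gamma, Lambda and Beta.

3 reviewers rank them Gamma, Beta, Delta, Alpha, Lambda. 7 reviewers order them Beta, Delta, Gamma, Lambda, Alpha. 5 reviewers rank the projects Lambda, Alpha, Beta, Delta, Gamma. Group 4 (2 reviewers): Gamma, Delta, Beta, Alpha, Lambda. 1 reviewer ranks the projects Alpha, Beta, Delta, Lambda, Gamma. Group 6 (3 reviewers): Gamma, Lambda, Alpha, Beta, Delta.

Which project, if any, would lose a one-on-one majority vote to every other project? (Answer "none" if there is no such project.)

Head-to-head results (21 reviewers):
Delta vs Alpha: Delta, 12–9.
Delta–Gamma: Delta 13–8.
Delta vs Lambda: Delta preferred on 3+7+2+1 = 13 ballots; Delta wins 13–8.
Delta–Beta: Beta 19–2.
Alpha vs Gamma: 6 to 15, Gamma.
Alpha vs Lambda: Lambda, 15–6.
Alpha vs Beta: Beta, 12–9.
Gamma vs Lambda: Gamma, 15–6.
Gamma vs Beta: Beta wins 13–8.
Lambda vs Beta: 8 to 13, Beta.
Alpha loses to every other project — it is the Condorcet loser.

Alpha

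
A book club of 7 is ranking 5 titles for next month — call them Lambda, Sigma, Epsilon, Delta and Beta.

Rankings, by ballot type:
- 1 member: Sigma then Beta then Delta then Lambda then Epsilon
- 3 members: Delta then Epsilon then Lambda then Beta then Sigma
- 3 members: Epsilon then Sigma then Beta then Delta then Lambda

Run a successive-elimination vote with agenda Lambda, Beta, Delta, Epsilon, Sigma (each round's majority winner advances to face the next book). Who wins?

Epsilon

Round 1: Lambda vs Beta — 3–4, Beta advances.
Round 2: Beta vs Delta — 4–3, Beta advances.
Round 3: Beta vs Epsilon — 1–6, Epsilon advances.
Round 4: Epsilon vs Sigma — 6–1, Epsilon advances.
Epsilon survives the agenda.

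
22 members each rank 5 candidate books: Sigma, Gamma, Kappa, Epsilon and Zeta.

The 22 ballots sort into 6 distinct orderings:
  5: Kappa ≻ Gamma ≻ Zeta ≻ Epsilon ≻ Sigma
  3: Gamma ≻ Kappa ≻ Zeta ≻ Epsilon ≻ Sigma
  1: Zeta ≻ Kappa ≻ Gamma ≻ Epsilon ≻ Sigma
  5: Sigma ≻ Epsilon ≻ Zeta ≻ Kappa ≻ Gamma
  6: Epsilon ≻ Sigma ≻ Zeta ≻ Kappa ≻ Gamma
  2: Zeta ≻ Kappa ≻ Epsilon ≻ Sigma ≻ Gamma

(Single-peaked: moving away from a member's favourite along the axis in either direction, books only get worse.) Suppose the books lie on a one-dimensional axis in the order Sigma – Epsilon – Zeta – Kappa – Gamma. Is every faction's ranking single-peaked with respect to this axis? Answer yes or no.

Axis positions: Sigma=1, Epsilon=2, Zeta=3, Kappa=4, Gamma=5.
Faction 1 (peak Kappa at position 4): ranking walks positions 4-5-3-2-1, expanding outward from the peak — single-peaked.
Faction 2 (peak Gamma at position 5): ranking walks positions 5-4-3-2-1, expanding outward from the peak — single-peaked.
Faction 3 (peak Zeta at position 3): ranking walks positions 3-4-5-2-1, expanding outward from the peak — single-peaked.
Faction 4 (peak Sigma at position 1): ranking walks positions 1-2-3-4-5, expanding outward from the peak — single-peaked.
Faction 5 (peak Epsilon at position 2): ranking walks positions 2-1-3-4-5, expanding outward from the peak — single-peaked.
Faction 6 (peak Zeta at position 3): ranking walks positions 3-4-2-1-5, expanding outward from the peak — single-peaked.
Every ranking is single-peaked on this axis.

yes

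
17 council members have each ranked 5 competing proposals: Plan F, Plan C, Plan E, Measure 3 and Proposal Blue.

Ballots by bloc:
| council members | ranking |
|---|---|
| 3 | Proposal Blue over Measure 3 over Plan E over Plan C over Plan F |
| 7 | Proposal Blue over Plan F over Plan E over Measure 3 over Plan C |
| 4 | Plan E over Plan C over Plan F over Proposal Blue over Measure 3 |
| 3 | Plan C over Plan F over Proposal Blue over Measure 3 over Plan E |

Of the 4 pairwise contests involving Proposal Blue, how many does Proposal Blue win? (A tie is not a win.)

Proposal Blue against each rival (17 council members):
Proposal Blue vs Plan F: Proposal Blue is ranked higher on 3+7 = 10 ballots, Plan F on 7. Proposal Blue wins 10–7.
Proposal Blue–Plan C: Proposal Blue 10–7.
Proposal Blue vs Plan E: Proposal Blue is ranked higher on 3+7+3 = 13 ballots, Plan E on 4. Proposal Blue wins 13–4.
Proposal Blue vs Measure 3: Proposal Blue is ranked higher on 3+7+4+3 = 17 ballots, Measure 3 on 0. Proposal Blue wins 17–0.
Proposal Blue beats Plan F, Plan C, Plan E, Measure 3 — 4 pairwise wins.

4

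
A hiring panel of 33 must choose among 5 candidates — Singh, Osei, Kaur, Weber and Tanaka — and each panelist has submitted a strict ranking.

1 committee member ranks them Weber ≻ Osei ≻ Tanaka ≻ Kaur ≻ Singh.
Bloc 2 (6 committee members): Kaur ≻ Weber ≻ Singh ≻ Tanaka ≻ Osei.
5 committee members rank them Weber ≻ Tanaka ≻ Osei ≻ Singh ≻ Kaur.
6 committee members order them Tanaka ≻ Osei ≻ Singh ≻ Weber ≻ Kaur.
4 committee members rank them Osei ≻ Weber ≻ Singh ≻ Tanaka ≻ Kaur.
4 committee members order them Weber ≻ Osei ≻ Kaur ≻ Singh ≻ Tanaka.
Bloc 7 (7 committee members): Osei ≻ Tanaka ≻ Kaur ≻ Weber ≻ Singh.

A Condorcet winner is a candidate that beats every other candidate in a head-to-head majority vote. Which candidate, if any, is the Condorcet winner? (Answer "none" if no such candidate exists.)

Head-to-head results (33 committee members):
Singh vs Osei: Osei, 27–6.
Singh vs Kaur: Kaur wins 18–15.
Singh–Weber: Weber 27–6.
Singh vs Tanaka: Tanaka wins 19–14.
Osei vs Kaur: Osei wins 27–6.
Osei vs Weber: Osei wins 17–16.
Osei–Tanaka: Tanaka 17–16.
Kaur vs Weber: Weber, 20–13.
Kaur vs Tanaka: Tanaka, 23–10.
Weber–Tanaka: Weber 20–13.
Each candidate drops at least one matchup (Singh loses to Osei; Osei loses to Tanaka; Kaur loses to Osei; Weber loses to Osei; Tanaka loses to Weber); the cycle Osei → Weber → Tanaka → Osei rules out a Condorcet winner.

none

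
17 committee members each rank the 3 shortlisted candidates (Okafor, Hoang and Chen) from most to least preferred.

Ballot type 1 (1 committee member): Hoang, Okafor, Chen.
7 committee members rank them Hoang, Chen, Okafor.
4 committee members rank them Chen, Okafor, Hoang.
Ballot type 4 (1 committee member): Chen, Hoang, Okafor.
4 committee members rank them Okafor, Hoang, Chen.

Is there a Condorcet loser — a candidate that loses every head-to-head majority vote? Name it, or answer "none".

Okafor

Head-to-head results (17 committee members):
Okafor vs Hoang: 4+4 = 8 for Okafor, 9 for Hoang — Hoang by 9–8.
Okafor vs Chen: Chen wins 12–5.
Hoang vs Chen: Hoang is ranked higher on 1+7+4 = 12 ballots, Chen on 5. Hoang wins 12–5.
Okafor is beaten in every head-to-head and is the Condorcet loser.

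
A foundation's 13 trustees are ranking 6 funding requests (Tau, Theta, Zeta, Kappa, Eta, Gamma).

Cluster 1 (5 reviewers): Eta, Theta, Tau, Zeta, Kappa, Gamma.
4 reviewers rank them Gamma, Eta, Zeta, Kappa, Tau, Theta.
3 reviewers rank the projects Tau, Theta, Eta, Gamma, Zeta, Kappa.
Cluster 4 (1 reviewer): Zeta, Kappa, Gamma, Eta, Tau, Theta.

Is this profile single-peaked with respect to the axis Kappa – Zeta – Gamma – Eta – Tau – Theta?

no

Axis positions: Kappa=1, Zeta=2, Gamma=3, Eta=4, Tau=5, Theta=6.
Cluster 1: ranking walks positions 4-6-5-2-1-3; Theta is ranked above Tau even though Tau lies between Theta and the peak Eta on the axis — preferences dip and rise again. Not single-peaked.
Cluster 2 (peak Gamma at position 3): ranking walks positions 3-4-2-1-5-6, expanding outward from the peak — single-peaked.
Cluster 3 (peak Tau at position 5): ranking walks positions 5-6-4-3-2-1, expanding outward from the peak — single-peaked.
Cluster 4 (peak Zeta at position 2): ranking walks positions 2-1-3-4-5-6, expanding outward from the peak — single-peaked.
Cluster 1 violates single-peakedness, so the profile is not single-peaked on this axis.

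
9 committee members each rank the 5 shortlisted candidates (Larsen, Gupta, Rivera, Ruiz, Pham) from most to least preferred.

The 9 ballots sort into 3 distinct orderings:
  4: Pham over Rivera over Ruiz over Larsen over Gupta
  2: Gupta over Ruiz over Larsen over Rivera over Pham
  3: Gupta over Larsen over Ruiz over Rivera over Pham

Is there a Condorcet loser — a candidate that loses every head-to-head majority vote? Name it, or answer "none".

Pham

Pairwise majorities:
Larsen vs Gupta: 4 for Larsen, 5 for Gupta — Gupta by 5–4.
Larsen vs Rivera: 5 to 4, Larsen.
Larsen vs Ruiz: Larsen is ranked higher on 3 ballots, Ruiz on 6. Ruiz wins 6–3.
Larsen–Pham: Larsen 5–4.
Gupta vs Rivera: Gupta wins 5–4.
Gupta vs Ruiz: Gupta, 5–4.
Gupta–Pham: Gupta 5–4.
Rivera vs Ruiz: Rivera preferred on 4 ballots; Ruiz wins 5–4.
Rivera vs Pham: 2+3 = 5 for Rivera, 4 for Pham — Rivera by 5–4.
Ruiz vs Pham: Ruiz, 5–4.
Pham is beaten in every head-to-head and is the Condorcet loser.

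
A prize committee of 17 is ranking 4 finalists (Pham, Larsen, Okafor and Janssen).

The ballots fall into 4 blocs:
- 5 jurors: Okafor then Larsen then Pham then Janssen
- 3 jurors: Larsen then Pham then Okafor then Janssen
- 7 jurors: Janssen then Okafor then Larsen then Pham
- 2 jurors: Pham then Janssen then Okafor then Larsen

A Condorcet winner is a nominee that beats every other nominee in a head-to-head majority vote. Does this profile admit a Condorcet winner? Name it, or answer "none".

Pairwise majorities:
Pham–Larsen: Larsen 15–2.
Pham–Okafor: Okafor 12–5.
Pham–Janssen: Pham 10–7.
Larsen vs Okafor: Okafor, 14–3.
Larsen–Janssen: Janssen 9–8.
Okafor vs Janssen: Janssen wins 9–8.
Each nominee drops at least one matchup (Pham loses to Larsen; Larsen loses to Okafor; Okafor loses to Janssen; Janssen loses to Pham); the cycle Pham → Janssen → Larsen → Pham rules out a Condorcet winner.

none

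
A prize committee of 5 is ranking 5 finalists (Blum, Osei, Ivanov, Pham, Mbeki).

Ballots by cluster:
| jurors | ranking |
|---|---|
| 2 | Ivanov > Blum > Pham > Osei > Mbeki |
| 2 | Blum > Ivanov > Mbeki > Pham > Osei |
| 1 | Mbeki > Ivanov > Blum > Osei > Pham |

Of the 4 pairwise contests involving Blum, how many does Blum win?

Blum against each rival (5 jurors):
Blum vs Osei: Blum wins 5–0.
Blum vs Ivanov: Blum preferred on 2 ballots; Ivanov wins 3–2.
Blum vs Pham: Blum wins 5–0.
Blum vs Mbeki: Blum is ranked higher on 2+2 = 4 ballots, Mbeki on 1. Blum wins 4–1.
Blum beats Osei, Pham, Mbeki; loses to Ivanov — 3 pairwise wins.

3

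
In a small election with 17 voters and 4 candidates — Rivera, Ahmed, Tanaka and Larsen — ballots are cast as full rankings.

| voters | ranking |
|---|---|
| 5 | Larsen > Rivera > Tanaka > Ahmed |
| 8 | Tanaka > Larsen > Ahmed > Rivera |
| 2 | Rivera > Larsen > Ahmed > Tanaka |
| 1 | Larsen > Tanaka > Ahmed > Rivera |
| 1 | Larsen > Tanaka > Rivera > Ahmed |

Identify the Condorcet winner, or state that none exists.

Larsen

Check each pair by majority over 17 ballots:
Rivera vs Ahmed: Rivera is ranked higher on 5+2+1 = 8 ballots, Ahmed on 9. Ahmed wins 9–8.
Rivera vs Tanaka: 5+2 = 7 for Rivera, 10 for Tanaka — Tanaka by 10–7.
Rivera vs Larsen: Rivera is ranked higher on 2 ballots, Larsen on 15. Larsen wins 15–2.
Ahmed vs Tanaka: Ahmed is ranked higher on 2 ballots, Tanaka on 15. Tanaka wins 15–2.
Ahmed vs Larsen: 0 for Ahmed, 17 for Larsen — Larsen by 17–0.
Tanaka vs Larsen: 8 for Tanaka, 9 for Larsen — Larsen by 9–8.
Larsen wins every pairwise contest, so Larsen is the Condorcet winner.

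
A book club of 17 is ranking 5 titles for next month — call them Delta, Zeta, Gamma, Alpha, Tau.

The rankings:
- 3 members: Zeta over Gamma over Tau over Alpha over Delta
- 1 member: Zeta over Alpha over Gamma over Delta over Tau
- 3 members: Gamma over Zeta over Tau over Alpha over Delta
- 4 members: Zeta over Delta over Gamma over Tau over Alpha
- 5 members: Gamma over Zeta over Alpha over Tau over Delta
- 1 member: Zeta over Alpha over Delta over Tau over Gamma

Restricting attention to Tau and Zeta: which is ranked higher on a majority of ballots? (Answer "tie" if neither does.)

No ballot ranks Tau above Zeta: 0.
Ballots ranking Zeta above Tau: 17 − 0 = 17.
Zeta wins the head-to-head 17–0.

Zeta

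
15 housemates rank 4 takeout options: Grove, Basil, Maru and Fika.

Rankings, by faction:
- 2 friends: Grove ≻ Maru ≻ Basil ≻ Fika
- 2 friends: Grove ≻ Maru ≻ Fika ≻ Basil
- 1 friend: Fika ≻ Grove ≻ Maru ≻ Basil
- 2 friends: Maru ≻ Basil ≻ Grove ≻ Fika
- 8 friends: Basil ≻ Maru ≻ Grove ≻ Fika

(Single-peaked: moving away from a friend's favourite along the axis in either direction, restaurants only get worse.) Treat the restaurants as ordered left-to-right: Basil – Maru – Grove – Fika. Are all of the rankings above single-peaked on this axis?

yes

Axis positions: Basil=1, Maru=2, Grove=3, Fika=4.
Faction 1 (peak Grove at position 3): ranking walks positions 3-2-1-4, expanding outward from the peak — single-peaked.
Faction 2 (peak Grove at position 3): ranking walks positions 3-2-4-1, expanding outward from the peak — single-peaked.
Faction 3 (peak Fika at position 4): ranking walks positions 4-3-2-1, expanding outward from the peak — single-peaked.
Faction 4 (peak Maru at position 2): ranking walks positions 2-1-3-4, expanding outward from the peak — single-peaked.
Faction 5 (peak Basil at position 1): ranking walks positions 1-2-3-4, expanding outward from the peak — single-peaked.
Every ranking is single-peaked on this axis.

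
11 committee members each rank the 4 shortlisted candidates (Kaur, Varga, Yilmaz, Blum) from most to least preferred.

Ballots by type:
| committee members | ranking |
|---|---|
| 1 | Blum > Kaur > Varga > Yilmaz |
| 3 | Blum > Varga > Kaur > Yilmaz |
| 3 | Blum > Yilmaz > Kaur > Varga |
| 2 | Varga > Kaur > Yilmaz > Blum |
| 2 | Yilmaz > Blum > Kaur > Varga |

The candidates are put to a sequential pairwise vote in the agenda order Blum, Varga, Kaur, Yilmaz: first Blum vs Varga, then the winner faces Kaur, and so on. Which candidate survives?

Round 1: Blum vs Varga — 9–2, Blum advances.
Round 2: Blum vs Kaur — 9–2, Blum advances.
Round 3: Blum vs Yilmaz — 7–4, Blum advances.
Blum survives the agenda.

Blum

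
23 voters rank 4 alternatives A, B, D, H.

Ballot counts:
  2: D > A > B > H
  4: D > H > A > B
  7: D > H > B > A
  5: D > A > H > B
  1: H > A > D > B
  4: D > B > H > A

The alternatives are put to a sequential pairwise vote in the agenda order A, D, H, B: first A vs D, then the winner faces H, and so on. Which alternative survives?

Round 1: A vs D — 1–22, D advances.
Round 2: D vs H — 22–1, D advances.
Round 3: D vs B — 23–0, D advances.
The agenda winner is D.

D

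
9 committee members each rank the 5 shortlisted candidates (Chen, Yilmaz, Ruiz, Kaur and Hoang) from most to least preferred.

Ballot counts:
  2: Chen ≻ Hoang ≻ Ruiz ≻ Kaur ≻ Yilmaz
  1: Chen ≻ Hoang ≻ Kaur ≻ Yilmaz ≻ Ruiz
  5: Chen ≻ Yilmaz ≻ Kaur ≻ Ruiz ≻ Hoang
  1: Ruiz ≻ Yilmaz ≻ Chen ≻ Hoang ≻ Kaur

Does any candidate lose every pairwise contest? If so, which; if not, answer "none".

Hoang

Pairwise majorities:
Chen vs Yilmaz: 8 to 1, Chen.
Chen vs Ruiz: Chen wins 8–1.
Chen vs Kaur: Chen wins 9–0.
Chen vs Hoang: Chen preferred on 2+1+5+1 = 9 ballots; Chen wins 9–0.
Yilmaz vs Ruiz: Yilmaz is ranked higher on 1+5 = 6 ballots, Ruiz on 3. Yilmaz wins 6–3.
Yilmaz vs Kaur: Yilmaz, 6–3.
Yilmaz vs Hoang: Yilmaz wins 6–3.
Ruiz vs Kaur: 3 to 6, Kaur.
Ruiz vs Hoang: 5+1 = 6 for Ruiz, 3 for Hoang — Ruiz by 6–3.
Kaur–Hoang: Kaur 5–4.
Only Hoang has no wins; Hoang is the Condorcet loser.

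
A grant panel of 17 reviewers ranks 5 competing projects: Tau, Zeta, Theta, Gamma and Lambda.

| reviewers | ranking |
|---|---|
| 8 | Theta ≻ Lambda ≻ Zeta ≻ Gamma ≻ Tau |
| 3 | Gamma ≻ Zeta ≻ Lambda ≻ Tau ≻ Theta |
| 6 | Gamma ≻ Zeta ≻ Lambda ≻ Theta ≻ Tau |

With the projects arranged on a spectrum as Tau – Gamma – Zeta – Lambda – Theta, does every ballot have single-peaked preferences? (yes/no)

Axis positions: Tau=1, Gamma=2, Zeta=3, Lambda=4, Theta=5.
Group 1 (peak Theta at position 5): ranking walks positions 5-4-3-2-1, expanding outward from the peak — single-peaked.
Group 2 (peak Gamma at position 2): ranking walks positions 2-3-4-1-5, expanding outward from the peak — single-peaked.
Group 3 (peak Gamma at position 2): ranking walks positions 2-3-4-5-1, expanding outward from the peak — single-peaked.
Every ranking is single-peaked on this axis.

yes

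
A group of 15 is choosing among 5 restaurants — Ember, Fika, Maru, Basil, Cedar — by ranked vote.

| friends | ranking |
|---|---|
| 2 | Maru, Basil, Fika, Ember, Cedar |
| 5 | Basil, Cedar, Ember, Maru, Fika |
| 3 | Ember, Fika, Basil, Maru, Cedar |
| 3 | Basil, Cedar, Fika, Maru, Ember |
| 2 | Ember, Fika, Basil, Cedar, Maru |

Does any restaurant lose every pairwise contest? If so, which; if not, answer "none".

Head-to-head results (15 friends):
Ember vs Fika: Ember wins 10–5.
Ember vs Maru: Ember is ranked higher on 5+3+2 = 10 ballots, Maru on 5. Ember wins 10–5.
Ember vs Basil: 3+2 = 5 for Ember, 10 for Basil — Basil by 10–5.
Ember vs Cedar: Cedar wins 8–7.
Fika vs Maru: Fika preferred on 3+3+2 = 8 ballots; Fika wins 8–7.
Fika vs Basil: Fika preferred on 3+2 = 5 ballots; Basil wins 10–5.
Fika vs Cedar: Cedar wins 8–7.
Maru vs Basil: 2 to 13, Basil.
Maru vs Cedar: Maru preferred on 2+3 = 5 ballots; Cedar wins 10–5.
Basil vs Cedar: Basil, 15–0.
Maru loses to every other restaurant — it is the Condorcet loser.

Maru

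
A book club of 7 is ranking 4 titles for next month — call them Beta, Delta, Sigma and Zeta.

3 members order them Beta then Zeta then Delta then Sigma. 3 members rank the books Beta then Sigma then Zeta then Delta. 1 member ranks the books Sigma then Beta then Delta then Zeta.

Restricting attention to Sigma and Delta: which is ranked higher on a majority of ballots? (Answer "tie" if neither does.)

Sigma

Ballots ranking Sigma above Delta: 3 + 1 = 4.
Ballots ranking Delta above Sigma: 7 − 4 = 3.
Sigma wins the head-to-head 4–3.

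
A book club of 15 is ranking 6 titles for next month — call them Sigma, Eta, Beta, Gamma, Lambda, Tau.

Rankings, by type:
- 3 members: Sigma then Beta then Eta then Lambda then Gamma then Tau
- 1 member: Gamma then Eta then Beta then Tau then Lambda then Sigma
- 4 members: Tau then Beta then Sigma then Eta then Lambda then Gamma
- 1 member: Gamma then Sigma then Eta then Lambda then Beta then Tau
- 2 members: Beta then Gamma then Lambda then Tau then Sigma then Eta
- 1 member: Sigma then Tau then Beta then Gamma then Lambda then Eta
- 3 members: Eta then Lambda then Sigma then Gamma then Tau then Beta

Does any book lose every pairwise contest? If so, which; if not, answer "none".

Pairwise majorities:
Sigma vs Eta: Sigma wins 11–4.
Sigma vs Beta: Sigma preferred on 3+1+1+3 = 8 ballots; Sigma wins 8–7.
Sigma–Gamma: Sigma 11–4.
Sigma vs Lambda: Sigma wins 9–6.
Sigma vs Tau: Sigma is ranked higher on 3+1+1+3 = 8 ballots, Tau on 7. Sigma wins 8–7.
Eta vs Beta: 1+1+3 = 5 for Eta, 10 for Beta — Beta by 10–5.
Eta vs Gamma: Eta is ranked higher on 3+4+3 = 10 ballots, Gamma on 5. Eta wins 10–5.
Eta vs Lambda: Eta is ranked higher on 3+1+4+1+3 = 12 ballots, Lambda on 3. Eta wins 12–3.
Eta vs Tau: Eta preferred on 3+1+1+3 = 8 ballots; Eta wins 8–7.
Beta vs Gamma: Beta, 10–5.
Beta–Lambda: Beta 11–4.
Beta vs Tau: Tau wins 8–7.
Gamma vs Lambda: Lambda, 10–5.
Gamma vs Tau: Gamma is ranked higher on 3+1+1+2+3 = 10 ballots, Tau on 5. Gamma wins 10–5.
Lambda vs Tau: Lambda wins 9–6.
No book is winless: Sigma beats Eta; Eta beats Gamma; Beta beats Eta; Gamma beats Tau; Lambda beats Gamma; Tau beats Beta. There is no Condorcet loser.

none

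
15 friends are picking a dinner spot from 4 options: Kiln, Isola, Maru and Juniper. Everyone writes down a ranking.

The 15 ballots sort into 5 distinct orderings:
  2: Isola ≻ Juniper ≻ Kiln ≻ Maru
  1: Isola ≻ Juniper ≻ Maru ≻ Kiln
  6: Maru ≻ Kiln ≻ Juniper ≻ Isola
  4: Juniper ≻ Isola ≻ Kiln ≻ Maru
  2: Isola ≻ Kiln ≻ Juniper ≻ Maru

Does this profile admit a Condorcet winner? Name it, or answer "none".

none

Check each pair by majority over 15 ballots:
Kiln vs Isola: Kiln is ranked higher on 6 ballots, Isola on 9. Isola wins 9–6.
Kiln vs Maru: Kiln preferred on 2+4+2 = 8 ballots; Kiln wins 8–7.
Kiln vs Juniper: 8 to 7, Kiln.
Isola vs Maru: Isola is ranked higher on 2+1+4+2 = 9 ballots, Maru on 6. Isola wins 9–6.
Isola vs Juniper: Isola is ranked higher on 2+1+2 = 5 ballots, Juniper on 10. Juniper wins 10–5.
Maru vs Juniper: 6 for Maru, 9 for Juniper — Juniper by 9–6.
No restaurant is unbeaten: Kiln loses to Isola; Isola loses to Juniper; Maru loses to Kiln; Juniper loses to Kiln. In particular Kiln > Juniper > Isola > Kiln is a majority cycle — no Condorcet winner exists.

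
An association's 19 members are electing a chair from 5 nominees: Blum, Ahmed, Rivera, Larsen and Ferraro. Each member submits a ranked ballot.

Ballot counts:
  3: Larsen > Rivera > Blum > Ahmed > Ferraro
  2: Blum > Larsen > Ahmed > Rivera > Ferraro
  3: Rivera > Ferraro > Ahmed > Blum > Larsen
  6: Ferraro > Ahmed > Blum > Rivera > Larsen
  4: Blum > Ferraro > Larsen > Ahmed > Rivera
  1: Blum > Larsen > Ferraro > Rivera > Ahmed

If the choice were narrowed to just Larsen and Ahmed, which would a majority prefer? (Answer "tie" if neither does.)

Ballots ranking Larsen above Ahmed: 3 + 2 + 4 + 1 = 10.
Ballots ranking Ahmed above Larsen: 19 − 10 = 9.
Larsen wins the head-to-head 10–9.

Larsen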